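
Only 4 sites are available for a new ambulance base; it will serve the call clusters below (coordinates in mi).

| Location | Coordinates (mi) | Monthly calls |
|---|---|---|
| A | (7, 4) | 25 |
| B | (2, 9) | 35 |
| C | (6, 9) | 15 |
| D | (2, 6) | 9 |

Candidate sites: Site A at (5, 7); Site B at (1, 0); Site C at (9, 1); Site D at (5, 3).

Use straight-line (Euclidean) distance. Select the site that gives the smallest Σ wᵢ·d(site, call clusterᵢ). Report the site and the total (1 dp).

Total weighted distance at each candidate:
  Site A (5, 7): total = 278.3
  Site B (1, 0): total = 706.4
  Site C (9, 1): total = 667.8
  Site D (5, 3): total = 420.1
Minimum is at Site A with total 278.3 mi.

Site A, total 278.3 mi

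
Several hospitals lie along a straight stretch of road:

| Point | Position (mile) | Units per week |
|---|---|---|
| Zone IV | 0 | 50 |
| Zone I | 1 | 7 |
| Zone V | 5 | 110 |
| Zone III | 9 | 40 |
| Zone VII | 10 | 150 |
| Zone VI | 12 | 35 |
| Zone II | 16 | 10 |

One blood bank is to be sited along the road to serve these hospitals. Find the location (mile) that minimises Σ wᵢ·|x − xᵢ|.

x = 9

For a sum of weighted absolute distances on a line, the optimum is the weighted median (not the mean). Total weight W = 402; half-weight = 201.
Sort by position and accumulate weight:
  mile 0 (Zone IV, w=50) → cum 50
  mile 1 (Zone I, w=7) → cum 57
  mile 5 (Zone V, w=110) → cum 167
  mile 9 (Zone III, w=40) → cum 207  ≥ 201 → median here
  mile 10 (Zone VII, w=150) → cum 357
  mile 12 (Zone VI, w=35) → cum 392
  mile 16 (Zone II, w=10) → cum 402
Optimal location: mile 9.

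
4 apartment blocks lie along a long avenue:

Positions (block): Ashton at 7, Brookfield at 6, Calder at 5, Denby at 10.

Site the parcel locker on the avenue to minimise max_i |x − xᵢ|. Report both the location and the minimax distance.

location 7.5, max distance 2.5

The 1-center on a line is the midpoint of the two extreme points: leftmost at 5, rightmost at 10.
Optimal location = (5 + 10)/2 = 7.5; maximum distance = (10 − 5)/2 = 2.5.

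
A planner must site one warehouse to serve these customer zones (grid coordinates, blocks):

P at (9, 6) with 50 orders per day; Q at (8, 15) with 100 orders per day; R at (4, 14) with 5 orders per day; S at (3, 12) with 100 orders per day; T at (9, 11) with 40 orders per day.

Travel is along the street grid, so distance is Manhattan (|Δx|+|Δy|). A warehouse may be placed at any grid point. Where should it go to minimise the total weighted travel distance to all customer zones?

(8, 12)

Manhattan distance separates: Σwᵢ(|x−xᵢ|+|y−yᵢ|) = Σwᵢ|x−xᵢ| + Σwᵢ|y−yᵢ|, so x and y are optimised independently as 1-D weighted medians.
Total weight W = 295; half = 147.5.
x-coordinate, sorted with cumulative weight:
  x=3 (S, w=100) cum 100
  x=4 (R, w=5) cum 105
  x=8 (Q, w=100) cum 205  ← median
  x=9 (P, w=50) cum 255
  x=9 (T, w=40) cum 295
⇒ x* = 8
y-coordinate, sorted with cumulative weight:
  y=6 (P, w=50) cum 50
  y=11 (T, w=40) cum 90
  y=12 (S, w=100) cum 190  ← median
  y=14 (R, w=5) cum 195
  y=15 (Q, w=100) cum 295
⇒ y* = 12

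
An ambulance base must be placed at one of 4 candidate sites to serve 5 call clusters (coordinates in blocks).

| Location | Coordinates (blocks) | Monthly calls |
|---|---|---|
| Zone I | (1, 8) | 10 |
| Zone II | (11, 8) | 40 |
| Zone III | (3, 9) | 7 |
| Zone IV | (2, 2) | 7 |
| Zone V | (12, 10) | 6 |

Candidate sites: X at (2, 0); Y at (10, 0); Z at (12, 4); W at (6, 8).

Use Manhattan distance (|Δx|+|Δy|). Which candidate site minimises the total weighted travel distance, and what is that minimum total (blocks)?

Total weighted distance at each candidate:
  X (2, 0): total = 974
  Y (10, 0): total = 784
  Z (12, 4): total = 568
  W (6, 8): total = 396
Minimum is at W with total 396 blocks.

W, total 396 blocks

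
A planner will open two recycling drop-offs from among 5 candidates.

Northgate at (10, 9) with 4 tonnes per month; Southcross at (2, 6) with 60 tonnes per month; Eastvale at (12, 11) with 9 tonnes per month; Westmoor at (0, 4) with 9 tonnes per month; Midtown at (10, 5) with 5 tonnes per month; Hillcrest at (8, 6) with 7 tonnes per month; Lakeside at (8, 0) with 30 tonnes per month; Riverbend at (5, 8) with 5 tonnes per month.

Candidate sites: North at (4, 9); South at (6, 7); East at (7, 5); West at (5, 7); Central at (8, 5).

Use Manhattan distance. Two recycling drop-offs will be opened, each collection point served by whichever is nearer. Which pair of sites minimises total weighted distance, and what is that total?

Evaluate every pair (each demand assigned to the nearer of the two):
  {West, Central}: total = 598
  {East, West}: total = 653
  {North, Central}: total = 672
  {South, Central}: total = 672
  {North, East}: total = 705
  {South, East}: total = 705
  {East, Central}: total = 738
  {South, West}: total = 752
  {North, West}: total = 794
  {North, South}: total = 826
Best pair: {West, Central} with total 598.

{West, Central}, total 598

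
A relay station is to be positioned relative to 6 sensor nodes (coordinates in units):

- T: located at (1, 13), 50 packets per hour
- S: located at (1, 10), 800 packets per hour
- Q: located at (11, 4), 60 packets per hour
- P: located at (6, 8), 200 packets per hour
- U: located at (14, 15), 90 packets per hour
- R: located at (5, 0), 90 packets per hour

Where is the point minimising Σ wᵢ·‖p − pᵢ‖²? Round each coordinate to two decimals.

The minimiser of Σwᵢ‖p−pᵢ‖² is the weighted centroid p* = (Σwᵢpᵢ)/(Σwᵢ).
Σwᵢ = 1290.
Σwᵢxᵢ = 50·1 + 800·1 + 60·11 + 200·6 + 90·14 + 90·5 = 4420.
Σwᵢyᵢ = 50·13 + 800·10 + 60·4 + 200·8 + 90·15 + 90·0 = 11840.
x* = 4420/1290 = 3.43, y* = 11840/1290 = 9.18.

(3.43, 9.18)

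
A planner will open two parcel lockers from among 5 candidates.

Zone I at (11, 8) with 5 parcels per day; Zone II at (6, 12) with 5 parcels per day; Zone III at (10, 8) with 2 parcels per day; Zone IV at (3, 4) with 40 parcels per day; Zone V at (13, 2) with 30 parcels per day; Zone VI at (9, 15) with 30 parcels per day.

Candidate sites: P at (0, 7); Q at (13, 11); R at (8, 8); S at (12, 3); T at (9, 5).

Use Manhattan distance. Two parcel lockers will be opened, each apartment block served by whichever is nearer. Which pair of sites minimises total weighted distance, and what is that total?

{R, S}, total 709

Evaluate every pair (each demand assigned to the nearer of the two):
  {R, S}: total = 709
  {S, T}: total = 723
  {Q, S}: total = 777
  {R, T}: total = 779
  {Q, T}: total = 803
  {P, Q}: total = 827
  {P, T}: total = 833
  {P, S}: total = 849
  {P, R}: total = 859
  {Q, R}: total = 919
Best pair: {R, S} with total 709.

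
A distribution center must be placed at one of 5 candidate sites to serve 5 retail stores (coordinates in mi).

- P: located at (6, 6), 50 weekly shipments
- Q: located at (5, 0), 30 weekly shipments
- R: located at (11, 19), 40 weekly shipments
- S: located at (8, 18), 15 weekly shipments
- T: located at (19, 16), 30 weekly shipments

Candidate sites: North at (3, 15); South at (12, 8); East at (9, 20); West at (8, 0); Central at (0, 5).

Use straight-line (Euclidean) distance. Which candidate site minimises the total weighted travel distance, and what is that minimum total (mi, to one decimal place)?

South, total 1557.4 mi

Total weighted distance at each candidate:
  North (3, 15): total = 1854.5
  South (12, 8): total = 1557.4
  East (9, 20): total = 1773.9
  West (8, 0): total = 2028.1
  Central (0, 5): total = 2116.0
Minimum is at South with total 1557.4 mi.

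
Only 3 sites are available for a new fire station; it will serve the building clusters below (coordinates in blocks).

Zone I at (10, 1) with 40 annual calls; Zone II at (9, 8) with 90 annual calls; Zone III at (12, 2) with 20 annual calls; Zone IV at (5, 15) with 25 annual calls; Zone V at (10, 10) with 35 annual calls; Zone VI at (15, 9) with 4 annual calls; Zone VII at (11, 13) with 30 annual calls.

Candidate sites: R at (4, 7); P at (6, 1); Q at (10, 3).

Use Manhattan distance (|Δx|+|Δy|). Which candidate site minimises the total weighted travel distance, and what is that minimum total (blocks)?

Total weighted distance at each candidate:
  R (4, 7): total = 2262
  P (6, 1): total = 2608
  Q (10, 3): total = 1724
Minimum is at Q with total 1724 blocks.

Q, total 1724 blocks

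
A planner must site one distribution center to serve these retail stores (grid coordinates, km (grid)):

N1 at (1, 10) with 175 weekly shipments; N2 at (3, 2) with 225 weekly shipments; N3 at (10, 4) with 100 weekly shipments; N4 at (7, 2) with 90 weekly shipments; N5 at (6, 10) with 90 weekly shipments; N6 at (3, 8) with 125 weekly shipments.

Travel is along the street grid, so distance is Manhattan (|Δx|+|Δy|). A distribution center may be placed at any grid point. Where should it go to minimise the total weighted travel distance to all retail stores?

(3, 4)

Manhattan distance separates: Σwᵢ(|x−xᵢ|+|y−yᵢ|) = Σwᵢ|x−xᵢ| + Σwᵢ|y−yᵢ|, so x and y are optimised independently as 1-D weighted medians.
Total weight W = 805; half = 402.5.
x-coordinate, sorted with cumulative weight:
  x=1 (N1, w=175) cum 175
  x=3 (N2, w=225) cum 400
  x=3 (N6, w=125) cum 525  ← median
  x=6 (N5, w=90) cum 615
  x=7 (N4, w=90) cum 705
  x=10 (N3, w=100) cum 805
⇒ x* = 3
y-coordinate, sorted with cumulative weight:
  y=2 (N2, w=225) cum 225
  y=2 (N4, w=90) cum 315
  y=4 (N3, w=100) cum 415  ← median
  y=8 (N6, w=125) cum 540
  y=10 (N1, w=175) cum 715
  y=10 (N5, w=90) cum 805
⇒ y* = 4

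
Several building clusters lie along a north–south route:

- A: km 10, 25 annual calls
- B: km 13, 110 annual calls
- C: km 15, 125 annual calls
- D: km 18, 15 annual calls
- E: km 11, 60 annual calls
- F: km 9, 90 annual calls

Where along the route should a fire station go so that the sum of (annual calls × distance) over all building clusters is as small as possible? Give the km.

For a sum of weighted absolute distances on a line, the optimum is the weighted median (not the mean). Total weight W = 425; half-weight = 212.5.
Sort by position and accumulate weight:
  km 9 (F, w=90) → cum 90
  km 10 (A, w=25) → cum 115
  km 11 (E, w=60) → cum 175
  km 13 (B, w=110) → cum 285  ≥ 212.5 → median here
  km 15 (C, w=125) → cum 410
  km 18 (D, w=15) → cum 425
Optimal location: km 13.

x = 13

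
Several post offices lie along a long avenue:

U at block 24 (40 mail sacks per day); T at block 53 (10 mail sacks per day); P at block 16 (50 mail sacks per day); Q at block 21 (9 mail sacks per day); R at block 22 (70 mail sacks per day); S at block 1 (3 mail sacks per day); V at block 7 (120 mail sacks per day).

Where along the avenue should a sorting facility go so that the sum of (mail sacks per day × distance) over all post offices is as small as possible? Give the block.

x = 16

For a sum of weighted absolute distances on a line, the optimum is the weighted median (not the mean). Total weight W = 302; half-weight = 151.
Sort by position and accumulate weight:
  block 1 (S, w=3) → cum 3
  block 7 (V, w=120) → cum 123
  block 16 (P, w=50) → cum 173  ≥ 151 → median here
  block 21 (Q, w=9) → cum 182
  block 22 (R, w=70) → cum 252
  block 24 (U, w=40) → cum 292
  block 53 (T, w=10) → cum 302
Optimal location: block 16.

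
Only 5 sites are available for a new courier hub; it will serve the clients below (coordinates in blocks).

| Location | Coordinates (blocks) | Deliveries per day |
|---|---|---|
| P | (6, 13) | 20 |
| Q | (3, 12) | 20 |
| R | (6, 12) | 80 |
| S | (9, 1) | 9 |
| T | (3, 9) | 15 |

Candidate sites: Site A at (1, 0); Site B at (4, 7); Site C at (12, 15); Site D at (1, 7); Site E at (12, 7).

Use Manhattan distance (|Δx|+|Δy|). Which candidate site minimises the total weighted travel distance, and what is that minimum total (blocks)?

Site B, total 984 blocks

Total weighted distance at each candidate:
  Site A (1, 0): total = 2246
  Site B (4, 7): total = 984
  Site C (12, 15): total = 1498
  Site D (1, 7): total = 1346
  Site E (12, 7): total = 1646
Minimum is at Site B with total 984 blocks.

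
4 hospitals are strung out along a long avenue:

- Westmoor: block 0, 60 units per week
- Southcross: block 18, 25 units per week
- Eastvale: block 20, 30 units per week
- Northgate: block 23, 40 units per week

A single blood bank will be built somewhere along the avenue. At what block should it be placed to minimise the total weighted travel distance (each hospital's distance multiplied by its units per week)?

x = 18

For a sum of weighted absolute distances on a line, the optimum is the weighted median (not the mean). Total weight W = 155; half-weight = 77.5.
Sort by position and accumulate weight:
  block 0 (Westmoor, w=60) → cum 60
  block 18 (Southcross, w=25) → cum 85  ≥ 77.5 → median here
  block 20 (Eastvale, w=30) → cum 115
  block 23 (Northgate, w=40) → cum 155
Optimal location: block 18.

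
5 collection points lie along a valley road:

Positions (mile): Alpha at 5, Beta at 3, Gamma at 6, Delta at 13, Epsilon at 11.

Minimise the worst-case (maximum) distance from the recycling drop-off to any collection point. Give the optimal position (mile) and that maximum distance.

The 1-center on a line is the midpoint of the two extreme points: leftmost at 3, rightmost at 13.
Optimal location = (3 + 13)/2 = 8; maximum distance = (13 − 3)/2 = 5.

location 8, max distance 5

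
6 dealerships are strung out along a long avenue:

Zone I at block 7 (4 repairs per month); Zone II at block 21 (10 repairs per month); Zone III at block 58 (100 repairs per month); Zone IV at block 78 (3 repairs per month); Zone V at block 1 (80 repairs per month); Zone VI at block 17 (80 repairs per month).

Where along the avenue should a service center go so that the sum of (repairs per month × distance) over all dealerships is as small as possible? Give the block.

x = 17

For a sum of weighted absolute distances on a line, the optimum is the weighted median (not the mean). Total weight W = 277; half-weight = 138.5.
Sort by position and accumulate weight:
  block 1 (Zone V, w=80) → cum 80
  block 7 (Zone I, w=4) → cum 84
  block 17 (Zone VI, w=80) → cum 164  ≥ 138.5 → median here
  block 21 (Zone II, w=10) → cum 174
  block 58 (Zone III, w=100) → cum 274
  block 78 (Zone IV, w=3) → cum 277
Optimal location: block 17.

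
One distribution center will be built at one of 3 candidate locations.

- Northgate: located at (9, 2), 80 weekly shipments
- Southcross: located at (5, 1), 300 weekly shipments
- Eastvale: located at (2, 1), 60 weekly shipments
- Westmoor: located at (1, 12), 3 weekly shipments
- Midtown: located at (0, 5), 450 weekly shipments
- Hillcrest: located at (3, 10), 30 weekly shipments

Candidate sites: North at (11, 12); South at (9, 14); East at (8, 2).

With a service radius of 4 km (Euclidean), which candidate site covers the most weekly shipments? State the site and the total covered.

East, covering 380

Coverage radius r = 4 km; a point is covered iff (Δx)²+(Δy)² ≤ 4² = 16.
  North (11, 12): covers {none} → 0
  South (9, 14): covers {none} → 0
  East (8, 2): covers {Northgate, Southcross} → 380
Maximum coverage at East: 380 weekly shipments.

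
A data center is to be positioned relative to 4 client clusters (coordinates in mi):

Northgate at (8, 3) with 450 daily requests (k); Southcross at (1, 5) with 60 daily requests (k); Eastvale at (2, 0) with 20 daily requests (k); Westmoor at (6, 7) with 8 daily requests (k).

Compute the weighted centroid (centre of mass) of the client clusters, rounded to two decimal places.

The minimiser of Σwᵢ‖p−pᵢ‖² is the weighted centroid p* = (Σwᵢpᵢ)/(Σwᵢ).
Σwᵢ = 538.
Σwᵢxᵢ = 450·8 + 60·1 + 20·2 + 8·6 = 3748.
Σwᵢyᵢ = 450·3 + 60·5 + 20·0 + 8·7 = 1706.
x* = 3748/538 = 6.97, y* = 1706/538 = 3.17.

(6.97, 3.17)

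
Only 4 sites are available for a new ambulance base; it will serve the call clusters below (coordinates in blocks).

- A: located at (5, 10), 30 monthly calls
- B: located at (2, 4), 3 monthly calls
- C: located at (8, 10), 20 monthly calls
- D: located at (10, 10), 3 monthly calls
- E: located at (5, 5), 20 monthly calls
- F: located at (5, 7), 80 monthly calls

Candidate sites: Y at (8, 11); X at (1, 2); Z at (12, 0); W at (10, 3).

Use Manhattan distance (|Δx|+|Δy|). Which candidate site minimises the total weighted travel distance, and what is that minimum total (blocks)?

Total weighted distance at each candidate:
  Y (8, 11): total = 928
  X (1, 2): total = 1580
  Z (12, 0): total = 2228
  W (10, 3): total = 1448
Minimum is at Y with total 928 blocks.

Y, total 928 blocks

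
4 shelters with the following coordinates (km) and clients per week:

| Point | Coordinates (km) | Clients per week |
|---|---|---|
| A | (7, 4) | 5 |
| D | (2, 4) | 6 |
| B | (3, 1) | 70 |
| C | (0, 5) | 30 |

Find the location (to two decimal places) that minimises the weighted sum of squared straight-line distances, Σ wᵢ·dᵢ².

The minimiser of Σwᵢ‖p−pᵢ‖² is the weighted centroid p* = (Σwᵢpᵢ)/(Σwᵢ).
Σwᵢ = 111.
Σwᵢxᵢ = 5·7 + 6·2 + 70·3 + 30·0 = 257.
Σwᵢyᵢ = 5·4 + 6·4 + 70·1 + 30·5 = 264.
x* = 257/111 = 2.32, y* = 264/111 = 2.38.

(2.32, 2.38)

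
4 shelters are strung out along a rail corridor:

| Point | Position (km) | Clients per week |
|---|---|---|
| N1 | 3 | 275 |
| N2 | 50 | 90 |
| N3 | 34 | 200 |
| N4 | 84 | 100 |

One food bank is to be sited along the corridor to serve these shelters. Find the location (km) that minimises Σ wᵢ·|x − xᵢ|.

x = 34

For a sum of weighted absolute distances on a line, the optimum is the weighted median (not the mean). Total weight W = 665; half-weight = 332.5.
Sort by position and accumulate weight:
  km 3 (N1, w=275) → cum 275
  km 34 (N3, w=200) → cum 475  ≥ 332.5 → median here
  km 50 (N2, w=90) → cum 565
  km 84 (N4, w=100) → cum 665
Optimal location: km 34.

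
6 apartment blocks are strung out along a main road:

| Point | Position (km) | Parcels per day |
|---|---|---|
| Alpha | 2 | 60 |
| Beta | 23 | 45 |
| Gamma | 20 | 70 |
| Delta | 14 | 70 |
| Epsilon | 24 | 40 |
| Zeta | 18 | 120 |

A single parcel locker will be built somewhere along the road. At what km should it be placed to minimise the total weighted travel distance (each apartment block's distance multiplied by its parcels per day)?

For a sum of weighted absolute distances on a line, the optimum is the weighted median (not the mean). Total weight W = 405; half-weight = 202.5.
Sort by position and accumulate weight:
  km 2 (Alpha, w=60) → cum 60
  km 14 (Delta, w=70) → cum 130
  km 18 (Zeta, w=120) → cum 250  ≥ 202.5 → median here
  km 20 (Gamma, w=70) → cum 320
  km 23 (Beta, w=45) → cum 365
  km 24 (Epsilon, w=40) → cum 405
Optimal location: km 18.

x = 18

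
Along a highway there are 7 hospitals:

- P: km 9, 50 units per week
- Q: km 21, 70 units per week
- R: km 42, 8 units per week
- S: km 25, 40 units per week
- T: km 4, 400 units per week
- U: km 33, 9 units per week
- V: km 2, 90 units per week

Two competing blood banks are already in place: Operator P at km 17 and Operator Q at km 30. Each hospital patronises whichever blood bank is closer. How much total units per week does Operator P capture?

The indifferent point is the midpoint (17+30)/2 = 23.5; hospitals left of it (closer to Operator P at 17) go to Operator P, those right go to Operator Q.
  V at 2 (w=90) → Operator P
  T at 4 (w=400) → Operator P
  P at 9 (w=50) → Operator P
  Q at 21 (w=70) → Operator P
  S at 25 (w=40) → Operator Q
  U at 33 (w=9) → Operator Q
  R at 42 (w=8) → Operator Q
Operator P captures 610; Operator Q captures 57.

610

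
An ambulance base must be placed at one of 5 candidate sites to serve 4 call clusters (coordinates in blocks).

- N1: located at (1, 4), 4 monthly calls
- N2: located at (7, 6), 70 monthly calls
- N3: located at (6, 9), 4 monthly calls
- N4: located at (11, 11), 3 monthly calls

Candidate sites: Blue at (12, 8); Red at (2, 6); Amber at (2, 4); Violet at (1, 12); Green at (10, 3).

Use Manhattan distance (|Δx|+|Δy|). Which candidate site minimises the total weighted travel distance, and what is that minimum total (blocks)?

Total weighted distance at each candidate:
  Blue (12, 8): total = 590
  Red (2, 6): total = 432
  Amber (2, 4): total = 578
  Violet (1, 12): total = 937
  Green (10, 3): total = 527
Minimum is at Red with total 432 blocks.

Red, total 432 blocks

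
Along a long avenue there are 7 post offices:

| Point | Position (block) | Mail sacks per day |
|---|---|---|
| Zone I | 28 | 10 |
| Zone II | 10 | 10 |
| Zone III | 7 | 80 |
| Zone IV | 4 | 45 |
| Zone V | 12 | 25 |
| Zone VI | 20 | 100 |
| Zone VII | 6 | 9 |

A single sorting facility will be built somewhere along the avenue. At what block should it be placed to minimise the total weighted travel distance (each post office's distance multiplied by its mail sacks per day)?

x = 10

For a sum of weighted absolute distances on a line, the optimum is the weighted median (not the mean). Total weight W = 279; half-weight = 139.5.
Sort by position and accumulate weight:
  block 4 (Zone IV, w=45) → cum 45
  block 6 (Zone VII, w=9) → cum 54
  block 7 (Zone III, w=80) → cum 134
  block 10 (Zone II, w=10) → cum 144  ≥ 139.5 → median here
  block 12 (Zone V, w=25) → cum 169
  block 20 (Zone VI, w=100) → cum 269
  block 28 (Zone I, w=10) → cum 279
Optimal location: block 10.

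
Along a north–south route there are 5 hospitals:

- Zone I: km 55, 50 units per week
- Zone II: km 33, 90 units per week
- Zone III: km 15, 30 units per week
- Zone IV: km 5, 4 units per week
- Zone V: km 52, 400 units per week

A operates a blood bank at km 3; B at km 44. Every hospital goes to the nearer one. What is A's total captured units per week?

The indifferent point is the midpoint (3+44)/2 = 23.5; hospitals left of it (closer to A at 3) go to A, those right go to B.
  Zone IV at 5 (w=4) → A
  Zone III at 15 (w=30) → A
  Zone II at 33 (w=90) → B
  Zone V at 52 (w=400) → B
  Zone I at 55 (w=50) → B
A captures 34; B captures 540.

34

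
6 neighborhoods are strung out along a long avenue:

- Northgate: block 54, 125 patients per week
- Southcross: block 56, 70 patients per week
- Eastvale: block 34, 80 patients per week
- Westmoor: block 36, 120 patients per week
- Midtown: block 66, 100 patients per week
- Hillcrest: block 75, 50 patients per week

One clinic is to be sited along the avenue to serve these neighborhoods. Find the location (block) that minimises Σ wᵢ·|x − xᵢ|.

x = 54

For a sum of weighted absolute distances on a line, the optimum is the weighted median (not the mean). Total weight W = 545; half-weight = 272.5.
Sort by position and accumulate weight:
  block 34 (Eastvale, w=80) → cum 80
  block 36 (Westmoor, w=120) → cum 200
  block 54 (Northgate, w=125) → cum 325  ≥ 272.5 → median here
  block 56 (Southcross, w=70) → cum 395
  block 66 (Midtown, w=100) → cum 495
  block 75 (Hillcrest, w=50) → cum 545
Optimal location: block 54.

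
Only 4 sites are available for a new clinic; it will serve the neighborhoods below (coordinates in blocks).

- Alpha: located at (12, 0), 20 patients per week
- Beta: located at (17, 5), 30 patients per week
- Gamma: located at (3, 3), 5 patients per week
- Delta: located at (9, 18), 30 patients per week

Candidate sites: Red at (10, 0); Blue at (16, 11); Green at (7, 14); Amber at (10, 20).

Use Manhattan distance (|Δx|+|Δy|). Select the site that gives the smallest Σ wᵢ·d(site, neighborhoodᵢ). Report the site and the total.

Red, total 1020 blocks

Total weighted distance at each candidate:
  Red (10, 0): total = 1020
  Blue (16, 11): total = 1035
  Green (7, 14): total = 1205
  Amber (10, 20): total = 1310
Minimum is at Red with total 1020 blocks.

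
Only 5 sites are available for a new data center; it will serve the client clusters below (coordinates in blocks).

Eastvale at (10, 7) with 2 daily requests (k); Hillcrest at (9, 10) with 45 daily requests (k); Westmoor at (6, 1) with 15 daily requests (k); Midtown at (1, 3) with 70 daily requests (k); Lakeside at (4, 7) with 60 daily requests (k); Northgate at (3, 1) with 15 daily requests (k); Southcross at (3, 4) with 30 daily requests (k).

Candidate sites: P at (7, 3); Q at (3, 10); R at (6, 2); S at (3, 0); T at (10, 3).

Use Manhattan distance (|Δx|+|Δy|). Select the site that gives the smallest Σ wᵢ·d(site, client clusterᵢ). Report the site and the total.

P, total 1544 blocks

Total weighted distance at each candidate:
  P (7, 3): total = 1544
  Q (3, 10): total = 1655
  R (6, 2): total = 1578
  S (3, 0): total = 1773
  T (10, 3): total = 2063
Minimum is at P with total 1544 blocks.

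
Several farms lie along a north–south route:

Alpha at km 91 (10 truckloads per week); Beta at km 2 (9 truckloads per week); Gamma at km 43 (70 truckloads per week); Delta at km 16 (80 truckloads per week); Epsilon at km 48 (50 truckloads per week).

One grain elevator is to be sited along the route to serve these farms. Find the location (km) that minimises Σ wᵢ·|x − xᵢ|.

For a sum of weighted absolute distances on a line, the optimum is the weighted median (not the mean). Total weight W = 219; half-weight = 109.5.
Sort by position and accumulate weight:
  km 2 (Beta, w=9) → cum 9
  km 16 (Delta, w=80) → cum 89
  km 43 (Gamma, w=70) → cum 159  ≥ 109.5 → median here
  km 48 (Epsilon, w=50) → cum 209
  km 91 (Alpha, w=10) → cum 219
Optimal location: km 43.

x = 43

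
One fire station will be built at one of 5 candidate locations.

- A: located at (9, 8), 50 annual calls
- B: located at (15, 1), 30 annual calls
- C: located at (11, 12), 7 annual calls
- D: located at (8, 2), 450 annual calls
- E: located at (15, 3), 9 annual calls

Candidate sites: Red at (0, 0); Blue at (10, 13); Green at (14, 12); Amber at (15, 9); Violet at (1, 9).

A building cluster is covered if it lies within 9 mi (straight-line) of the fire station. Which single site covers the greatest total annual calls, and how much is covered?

Red, covering 450

Coverage radius r = 9 mi; a point is covered iff (Δx)²+(Δy)² ≤ 9² = 81.
  Red (0, 0): covers {D} → 450
  Blue (10, 13): covers {A, C} → 57
  Green (14, 12): covers {A, C} → 57
  Amber (15, 9): covers {A, B, C, E} → 96
  Violet (1, 9): covers {A} → 50
Maximum coverage at Red: 450 annual calls.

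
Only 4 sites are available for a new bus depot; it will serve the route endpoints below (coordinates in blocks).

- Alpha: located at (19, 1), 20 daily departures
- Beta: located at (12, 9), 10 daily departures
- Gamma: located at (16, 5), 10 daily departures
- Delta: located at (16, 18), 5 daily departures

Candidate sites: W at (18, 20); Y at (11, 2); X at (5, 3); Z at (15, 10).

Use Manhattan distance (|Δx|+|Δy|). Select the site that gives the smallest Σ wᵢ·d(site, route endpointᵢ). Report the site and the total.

Z, total 405 blocks

Total weighted distance at each candidate:
  W (18, 20): total = 760
  Y (11, 2): total = 445
  X (5, 3): total = 710
  Z (15, 10): total = 405
Minimum is at Z with total 405 blocks.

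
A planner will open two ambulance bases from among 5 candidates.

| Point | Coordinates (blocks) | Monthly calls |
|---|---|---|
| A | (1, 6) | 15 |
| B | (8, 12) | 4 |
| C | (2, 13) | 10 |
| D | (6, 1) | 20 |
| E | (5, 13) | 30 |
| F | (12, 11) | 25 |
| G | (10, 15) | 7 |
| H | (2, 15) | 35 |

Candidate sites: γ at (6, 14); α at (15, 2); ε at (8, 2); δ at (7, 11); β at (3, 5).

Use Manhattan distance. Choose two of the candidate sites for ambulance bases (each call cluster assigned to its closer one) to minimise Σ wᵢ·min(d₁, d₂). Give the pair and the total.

Evaluate every pair (each demand assigned to the nearer of the two):
  {γ, β}: total = 746
  {γ, ε}: total = 786
  {γ, δ}: total = 838
  {δ, β}: total = 872
  {ε, δ}: total = 912
  {γ, α}: total = 956
  {α, δ}: total = 1052
  {ε, β}: total = 1350
  {α, β}: total = 1427
  {α, ε}: total = 1925
Best pair: {γ, β} with total 746.

{γ, β}, total 746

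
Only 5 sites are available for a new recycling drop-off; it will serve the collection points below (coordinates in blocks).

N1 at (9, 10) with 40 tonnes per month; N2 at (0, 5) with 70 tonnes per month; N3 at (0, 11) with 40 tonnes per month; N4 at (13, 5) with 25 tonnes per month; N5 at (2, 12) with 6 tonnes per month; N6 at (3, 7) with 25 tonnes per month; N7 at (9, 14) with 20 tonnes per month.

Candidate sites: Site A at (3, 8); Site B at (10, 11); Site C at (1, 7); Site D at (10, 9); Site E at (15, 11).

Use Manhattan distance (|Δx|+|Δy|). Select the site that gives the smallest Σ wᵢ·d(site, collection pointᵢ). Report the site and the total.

Total weighted distance at each candidate:
  Site A (3, 8): total = 1600
  Site B (10, 11): total = 2234
  Site C (1, 7): total = 1586
  Site D (10, 9): total = 2126
  Site E (15, 11): total = 3214
Minimum is at Site C with total 1586 blocks.

Site C, total 1586 blocks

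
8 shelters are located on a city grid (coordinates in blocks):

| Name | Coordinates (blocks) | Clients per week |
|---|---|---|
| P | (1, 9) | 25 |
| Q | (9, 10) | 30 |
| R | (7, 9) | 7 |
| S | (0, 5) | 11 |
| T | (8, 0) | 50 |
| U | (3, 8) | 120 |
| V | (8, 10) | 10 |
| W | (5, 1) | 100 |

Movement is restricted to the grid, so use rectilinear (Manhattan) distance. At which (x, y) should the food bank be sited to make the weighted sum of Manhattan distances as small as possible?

Manhattan distance separates: Σwᵢ(|x−xᵢ|+|y−yᵢ|) = Σwᵢ|x−xᵢ| + Σwᵢ|y−yᵢ|, so x and y are optimised independently as 1-D weighted medians.
Total weight W = 353; half = 176.5.
x-coordinate, sorted with cumulative weight:
  x=0 (S, w=11) cum 11
  x=1 (P, w=25) cum 36
  x=3 (U, w=120) cum 156
  x=5 (W, w=100) cum 256  ← median
  x=7 (R, w=7) cum 263
  x=8 (T, w=50) cum 313
  x=8 (V, w=10) cum 323
  x=9 (Q, w=30) cum 353
⇒ x* = 5
y-coordinate, sorted with cumulative weight:
  y=0 (T, w=50) cum 50
  y=1 (W, w=100) cum 150
  y=5 (S, w=11) cum 161
  y=8 (U, w=120) cum 281  ← median
  y=9 (P, w=25) cum 306
  y=9 (R, w=7) cum 313
  y=10 (Q, w=30) cum 343
  y=10 (V, w=10) cum 353
⇒ y* = 8

(5, 8)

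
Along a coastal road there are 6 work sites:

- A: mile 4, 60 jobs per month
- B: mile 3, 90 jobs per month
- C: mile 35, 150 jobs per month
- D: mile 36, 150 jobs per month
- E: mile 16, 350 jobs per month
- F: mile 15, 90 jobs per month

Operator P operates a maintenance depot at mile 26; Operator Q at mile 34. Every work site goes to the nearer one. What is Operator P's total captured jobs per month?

The indifferent point is the midpoint (26+34)/2 = 30; work sites left of it (closer to Operator P at 26) go to Operator P, those right go to Operator Q.
  B at 3 (w=90) → Operator P
  A at 4 (w=60) → Operator P
  F at 15 (w=90) → Operator P
  E at 16 (w=350) → Operator P
  C at 35 (w=150) → Operator Q
  D at 36 (w=150) → Operator Q
Operator P captures 590; Operator Q captures 300.

590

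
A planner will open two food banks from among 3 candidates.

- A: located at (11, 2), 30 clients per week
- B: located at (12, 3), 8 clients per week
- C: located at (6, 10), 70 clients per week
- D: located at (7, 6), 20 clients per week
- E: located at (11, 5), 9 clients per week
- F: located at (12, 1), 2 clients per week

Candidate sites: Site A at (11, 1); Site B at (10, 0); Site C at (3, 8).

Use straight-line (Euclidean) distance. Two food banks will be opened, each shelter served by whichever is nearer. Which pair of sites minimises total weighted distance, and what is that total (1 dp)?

{Site A, Site C}, total 427.7

Evaluate every pair (each demand assigned to the nearer of the two):
  {Site A, Site C}: total = 427.7
  {Site B, Site C}: total = 488.1
  {Site A, Site B}: total = 934.6
Best pair: {Site A, Site C} with total 427.7.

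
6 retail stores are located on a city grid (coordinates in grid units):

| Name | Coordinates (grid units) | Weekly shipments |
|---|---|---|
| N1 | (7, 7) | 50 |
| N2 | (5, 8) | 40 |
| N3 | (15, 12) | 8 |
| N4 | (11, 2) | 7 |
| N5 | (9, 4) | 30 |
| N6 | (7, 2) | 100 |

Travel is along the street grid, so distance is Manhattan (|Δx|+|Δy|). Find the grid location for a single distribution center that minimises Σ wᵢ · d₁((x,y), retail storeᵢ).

Manhattan distance separates: Σwᵢ(|x−xᵢ|+|y−yᵢ|) = Σwᵢ|x−xᵢ| + Σwᵢ|y−yᵢ|, so x and y are optimised independently as 1-D weighted medians.
Total weight W = 235; half = 117.5.
x-coordinate, sorted with cumulative weight:
  x=5 (N2, w=40) cum 40
  x=7 (N1, w=50) cum 90
  x=7 (N6, w=100) cum 190  ← median
  x=9 (N5, w=30) cum 220
  x=11 (N4, w=7) cum 227
  x=15 (N3, w=8) cum 235
⇒ x* = 7
y-coordinate, sorted with cumulative weight:
  y=2 (N4, w=7) cum 7
  y=2 (N6, w=100) cum 107
  y=4 (N5, w=30) cum 137  ← median
  y=7 (N1, w=50) cum 187
  y=8 (N2, w=40) cum 227
  y=12 (N3, w=8) cum 235
⇒ y* = 4

(7, 4)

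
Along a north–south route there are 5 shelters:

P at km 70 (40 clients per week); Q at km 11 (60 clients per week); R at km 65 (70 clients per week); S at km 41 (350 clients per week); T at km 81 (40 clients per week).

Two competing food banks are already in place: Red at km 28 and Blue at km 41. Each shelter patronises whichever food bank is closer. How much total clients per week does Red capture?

60

The indifferent point is the midpoint (28+41)/2 = 34.5; shelters left of it (closer to Red at 28) go to Red, those right go to Blue.
  Q at 11 (w=60) → Red
  S at 41 (w=350) → Blue
  R at 65 (w=70) → Blue
  P at 70 (w=40) → Blue
  T at 81 (w=40) → Blue
Red captures 60; Blue captures 500.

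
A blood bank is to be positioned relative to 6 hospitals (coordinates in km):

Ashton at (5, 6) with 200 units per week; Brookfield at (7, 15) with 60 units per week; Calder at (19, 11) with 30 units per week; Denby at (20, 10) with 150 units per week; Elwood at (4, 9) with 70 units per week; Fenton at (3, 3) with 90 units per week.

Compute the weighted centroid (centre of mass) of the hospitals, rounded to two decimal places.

(9.23, 8.05)

The minimiser of Σwᵢ‖p−pᵢ‖² is the weighted centroid p* = (Σwᵢpᵢ)/(Σwᵢ).
Σwᵢ = 600.
Σwᵢxᵢ = 200·5 + 60·7 + 30·19 + 150·20 + 70·4 + 90·3 = 5540.
Σwᵢyᵢ = 200·6 + 60·15 + 30·11 + 150·10 + 70·9 + 90·3 = 4830.
x* = 5540/600 = 9.23, y* = 4830/600 = 8.05.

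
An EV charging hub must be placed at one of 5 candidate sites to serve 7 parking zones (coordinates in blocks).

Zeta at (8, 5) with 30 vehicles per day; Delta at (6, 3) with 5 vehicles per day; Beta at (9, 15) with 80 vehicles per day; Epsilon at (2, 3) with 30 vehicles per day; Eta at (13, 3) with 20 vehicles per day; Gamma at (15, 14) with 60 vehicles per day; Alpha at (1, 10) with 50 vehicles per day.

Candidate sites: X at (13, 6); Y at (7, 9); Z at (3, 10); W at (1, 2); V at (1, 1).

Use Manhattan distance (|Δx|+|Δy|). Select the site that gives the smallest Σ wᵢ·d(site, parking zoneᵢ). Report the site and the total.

Total weighted distance at each candidate:
  X (13, 6): total = 3150
  Y (7, 9): total = 2525
  Z (3, 10): total = 2870
  W (1, 2): total = 4290
  V (1, 1): total = 4565
Minimum is at Y with total 2525 blocks.

Y, total 2525 blocks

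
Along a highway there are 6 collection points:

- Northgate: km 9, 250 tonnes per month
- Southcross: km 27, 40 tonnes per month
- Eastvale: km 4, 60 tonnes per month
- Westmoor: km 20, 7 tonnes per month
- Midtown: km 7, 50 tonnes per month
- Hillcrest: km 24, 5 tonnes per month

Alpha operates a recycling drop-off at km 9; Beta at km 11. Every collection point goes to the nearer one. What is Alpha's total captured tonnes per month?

360

The indifferent point is the midpoint (9+11)/2 = 10; collection points left of it (closer to Alpha at 9) go to Alpha, those right go to Beta.
  Eastvale at 4 (w=60) → Alpha
  Midtown at 7 (w=50) → Alpha
  Northgate at 9 (w=250) → Alpha
  Westmoor at 20 (w=7) → Beta
  Hillcrest at 24 (w=5) → Beta
  Southcross at 27 (w=40) → Beta
Alpha captures 360; Beta captures 52.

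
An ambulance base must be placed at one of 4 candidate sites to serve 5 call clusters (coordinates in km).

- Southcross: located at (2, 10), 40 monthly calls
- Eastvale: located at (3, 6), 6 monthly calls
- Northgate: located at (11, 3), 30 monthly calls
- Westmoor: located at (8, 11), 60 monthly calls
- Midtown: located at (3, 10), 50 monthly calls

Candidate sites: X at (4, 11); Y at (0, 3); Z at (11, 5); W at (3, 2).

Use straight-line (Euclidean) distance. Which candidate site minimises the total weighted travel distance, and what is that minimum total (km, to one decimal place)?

X, total 749.7 km

Total weighted distance at each candidate:
  X (4, 11): total = 749.7
  Y (0, 3): total = 1706.3
  Z (11, 5): total = 1394.4
  W (3, 2): total = 1606.1
Minimum is at X with total 749.7 km.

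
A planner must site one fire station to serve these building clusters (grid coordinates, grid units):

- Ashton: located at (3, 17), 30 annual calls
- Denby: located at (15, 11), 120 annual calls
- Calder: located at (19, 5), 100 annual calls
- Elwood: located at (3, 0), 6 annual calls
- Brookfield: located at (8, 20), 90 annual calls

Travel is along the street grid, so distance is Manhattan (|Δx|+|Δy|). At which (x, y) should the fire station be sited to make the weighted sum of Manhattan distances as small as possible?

(15, 11)

Manhattan distance separates: Σwᵢ(|x−xᵢ|+|y−yᵢ|) = Σwᵢ|x−xᵢ| + Σwᵢ|y−yᵢ|, so x and y are optimised independently as 1-D weighted medians.
Total weight W = 346; half = 173.
x-coordinate, sorted with cumulative weight:
  x=3 (Ashton, w=30) cum 30
  x=3 (Elwood, w=6) cum 36
  x=8 (Brookfield, w=90) cum 126
  x=15 (Denby, w=120) cum 246  ← median
  x=19 (Calder, w=100) cum 346
⇒ x* = 15
y-coordinate, sorted with cumulative weight:
  y=0 (Elwood, w=6) cum 6
  y=5 (Calder, w=100) cum 106
  y=11 (Denby, w=120) cum 226  ← median
  y=17 (Ashton, w=30) cum 256
  y=20 (Brookfield, w=90) cum 346
⇒ y* = 11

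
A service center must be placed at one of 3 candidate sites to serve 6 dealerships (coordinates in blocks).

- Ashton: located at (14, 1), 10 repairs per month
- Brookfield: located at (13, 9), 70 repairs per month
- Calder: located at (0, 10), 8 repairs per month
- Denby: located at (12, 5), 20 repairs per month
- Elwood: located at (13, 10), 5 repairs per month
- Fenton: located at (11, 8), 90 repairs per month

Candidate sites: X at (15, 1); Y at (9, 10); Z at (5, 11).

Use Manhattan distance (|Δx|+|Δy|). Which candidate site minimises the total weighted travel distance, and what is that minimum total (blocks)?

Total weighted distance at each candidate:
  X (15, 1): total = 2087
  Y (9, 10): total = 1102
  Z (5, 11): total = 2053
Minimum is at Y with total 1102 blocks.

Y, total 1102 blocks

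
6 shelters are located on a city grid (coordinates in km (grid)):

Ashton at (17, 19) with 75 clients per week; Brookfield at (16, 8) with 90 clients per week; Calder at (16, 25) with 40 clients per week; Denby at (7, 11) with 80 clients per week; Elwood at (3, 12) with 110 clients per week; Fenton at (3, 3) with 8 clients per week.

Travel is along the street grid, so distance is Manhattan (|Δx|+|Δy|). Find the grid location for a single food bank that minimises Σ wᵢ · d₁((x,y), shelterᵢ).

Manhattan distance separates: Σwᵢ(|x−xᵢ|+|y−yᵢ|) = Σwᵢ|x−xᵢ| + Σwᵢ|y−yᵢ|, so x and y are optimised independently as 1-D weighted medians.
Total weight W = 403; half = 201.5.
x-coordinate, sorted with cumulative weight:
  x=3 (Elwood, w=110) cum 110
  x=3 (Fenton, w=8) cum 118
  x=7 (Denby, w=80) cum 198
  x=16 (Brookfield, w=90) cum 288  ← median
  x=16 (Calder, w=40) cum 328
  x=17 (Ashton, w=75) cum 403
⇒ x* = 16
y-coordinate, sorted with cumulative weight:
  y=3 (Fenton, w=8) cum 8
  y=8 (Brookfield, w=90) cum 98
  y=11 (Denby, w=80) cum 178
  y=12 (Elwood, w=110) cum 288  ← median
  y=19 (Ashton, w=75) cum 363
  y=25 (Calder, w=40) cum 403
⇒ y* = 12

(16, 12)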